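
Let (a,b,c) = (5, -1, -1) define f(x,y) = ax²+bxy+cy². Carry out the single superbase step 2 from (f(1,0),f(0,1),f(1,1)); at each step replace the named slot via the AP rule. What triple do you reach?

start (5,-1,3) = (f(1,0),f(0,1),f(1,1))
replace slot 2: 2·(5+3) − (-1) = 17 → (5,17,3)

5,17,3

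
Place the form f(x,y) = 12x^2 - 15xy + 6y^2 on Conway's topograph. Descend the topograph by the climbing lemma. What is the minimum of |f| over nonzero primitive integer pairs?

translate: b→9 (≡-15 mod 24), so (12,-15,6)→(12,9,3)
flip: (12,9,3)→(3,-9,12)
translate: b→3 (≡-9 mod 6), so (3,-9,12)→(3,3,6)
reduced (well bottom): (3,3,6) with a≤c, −a<b≤a
well minimum = a = 3

3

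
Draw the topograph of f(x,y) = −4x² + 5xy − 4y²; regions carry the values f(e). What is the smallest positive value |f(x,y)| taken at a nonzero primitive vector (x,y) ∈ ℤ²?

translate: b→3 (≡-5 mod 8), so (4,-5,4)→(4,3,3)
flip: (4,3,3)→(3,-3,4)
translate: b→3 (≡-3 mod 6), so (3,-3,4)→(3,3,4)
reduced (well bottom): (3,3,4) with a≤c, −a<b≤a
well minimum |f| = |-3| = 3 (negative-definite)

3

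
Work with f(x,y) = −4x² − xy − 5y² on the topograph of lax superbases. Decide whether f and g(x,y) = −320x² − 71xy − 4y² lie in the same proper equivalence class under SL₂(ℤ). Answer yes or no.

D₁ = -79, D₂ = -79
f is negative-definite; reduce −f:
−f: reduced (well bottom): (4,1,5) with a≤c, −a<b≤a
flip sign back: reduced form of f is (-4,-1,-5)
g is negative-definite; reduce −g:
−g: flip: (320,71,4)→(4,-71,320)
−g: translate: b→1 (≡-71 mod 8), so (4,-71,320)→(4,1,5)
−g: reduced (well bottom): (4,1,5) with a≤c, −a<b≤a
flip sign back: reduced form of g is (-4,-1,-5)
reduced forms (-4, -1, -5) vs (-4, -1, -5) ⇒ equivalent

yes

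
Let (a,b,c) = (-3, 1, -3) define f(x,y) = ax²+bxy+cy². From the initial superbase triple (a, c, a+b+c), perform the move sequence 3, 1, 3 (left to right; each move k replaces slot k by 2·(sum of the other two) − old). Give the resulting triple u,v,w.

start (-3,-3,-5) = (f(1,0),f(0,1),f(1,1))
replace slot 3: 2·((-3)+(-3)) − (-5) = -7 → (-3,-3,-7)
replace slot 1: 2·((-3)+(-7)) − (-3) = -17 → (-17,-3,-7)
replace slot 3: 2·((-17)+(-3)) − (-7) = -33 → (-17,-3,-33)

-17,-3,-33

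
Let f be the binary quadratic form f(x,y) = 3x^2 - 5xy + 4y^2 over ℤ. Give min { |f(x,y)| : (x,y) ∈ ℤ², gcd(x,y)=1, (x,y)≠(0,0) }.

translate: b→1 (≡-5 mod 6), so (3,-5,4)→(3,1,2)
flip: (3,1,2)→(2,-1,3)
reduced (well bottom): (2,-1,3) with a≤c, −a<b≤a
well minimum = a = 2

2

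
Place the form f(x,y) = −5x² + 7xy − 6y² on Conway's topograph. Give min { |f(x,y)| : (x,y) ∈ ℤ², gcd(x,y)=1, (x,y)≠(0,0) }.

translate: b→3 (≡-7 mod 10), so (5,-7,6)→(5,3,4)
flip: (5,3,4)→(4,-3,5)
reduced (well bottom): (4,-3,5) with a≤c, −a<b≤a
well minimum |f| = |-4| = 4 (negative-definite)

4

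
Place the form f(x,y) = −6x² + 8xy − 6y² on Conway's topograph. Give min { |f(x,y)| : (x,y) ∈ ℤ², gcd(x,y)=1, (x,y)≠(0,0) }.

translate: b→4 (≡-8 mod 12), so (6,-8,6)→(6,4,4)
flip: (6,4,4)→(4,-4,6)
translate: b→4 (≡-4 mod 8), so (4,-4,6)→(4,4,6)
reduced (well bottom): (4,4,6) with a≤c, −a<b≤a
well minimum |f| = |-4| = 4 (negative-definite)

4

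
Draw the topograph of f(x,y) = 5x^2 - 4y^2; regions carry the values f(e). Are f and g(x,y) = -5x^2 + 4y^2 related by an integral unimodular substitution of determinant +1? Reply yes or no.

D₁ = 80, D₂ = 80
river cycle of f (length 2): (-4, 8, 1), (1, 8, -4)
river cycle of g (length 2): (4, 8, -1), (-1, 8, 4)
cycles differ ⇒ inequivalent

no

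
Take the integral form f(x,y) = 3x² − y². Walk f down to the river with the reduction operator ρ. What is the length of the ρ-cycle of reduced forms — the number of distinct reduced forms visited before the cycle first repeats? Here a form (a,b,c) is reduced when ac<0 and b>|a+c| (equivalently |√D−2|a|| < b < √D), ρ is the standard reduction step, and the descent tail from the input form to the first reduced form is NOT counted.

D = 12, ⌊√D⌋ = 3
descent: ρ → (-1,2,2)  [lands on river]
river: ρ → (2,2,-1)
ρ-cycle length = 2 (tail of 1 descent step not counted)

2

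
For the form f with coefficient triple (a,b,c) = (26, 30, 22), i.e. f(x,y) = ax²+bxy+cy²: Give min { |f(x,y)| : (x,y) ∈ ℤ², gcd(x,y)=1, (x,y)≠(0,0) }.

translate: b→-22 (≡30 mod 52), so (26,30,22)→(26,-22,18)
flip: (26,-22,18)→(18,22,26)
translate: b→-14 (≡22 mod 36), so (18,22,26)→(18,-14,22)
reduced (well bottom): (18,-14,22) with a≤c, −a<b≤a
well minimum = a = 18

18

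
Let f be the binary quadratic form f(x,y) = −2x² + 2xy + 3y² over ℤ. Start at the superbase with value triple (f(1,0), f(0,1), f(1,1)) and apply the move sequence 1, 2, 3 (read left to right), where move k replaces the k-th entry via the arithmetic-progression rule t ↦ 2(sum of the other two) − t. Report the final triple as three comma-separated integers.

start (-2,3,3) = (f(1,0),f(0,1),f(1,1))
replace slot 1: 2·(3+3) − (-2) = 14 → (14,3,3)
replace slot 2: 2·(14+3) − 3 = 31 → (14,31,3)
replace slot 3: 2·(14+31) − 3 = 87 → (14,31,87)

14,31,87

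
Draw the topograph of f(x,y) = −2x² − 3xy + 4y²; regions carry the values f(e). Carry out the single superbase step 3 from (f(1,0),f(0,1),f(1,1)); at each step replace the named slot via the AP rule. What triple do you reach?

start (-2,4,-1) = (f(1,0),f(0,1),f(1,1))
replace slot 3: 2·((-2)+4) − (-1) = 5 → (-2,4,5)

-2,4,5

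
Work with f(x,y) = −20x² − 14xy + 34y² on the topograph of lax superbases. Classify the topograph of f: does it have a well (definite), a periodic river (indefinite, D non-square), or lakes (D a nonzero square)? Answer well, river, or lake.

D = b²−4ac = (-14)² − 4·(-20)·34 = 2916
D = 54² is a perfect square ⇒ form factors over ℤ ⇒ lakes

lake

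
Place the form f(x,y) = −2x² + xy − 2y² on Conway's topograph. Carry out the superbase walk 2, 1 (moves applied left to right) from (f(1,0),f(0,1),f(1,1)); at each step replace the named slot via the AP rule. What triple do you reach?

start (-2,-2,-3) = (f(1,0),f(0,1),f(1,1))
replace slot 2: 2·((-2)+(-3)) − (-2) = -8 → (-2,-8,-3)
replace slot 1: 2·((-8)+(-3)) − (-2) = -20 → (-20,-8,-3)

-20,-8,-3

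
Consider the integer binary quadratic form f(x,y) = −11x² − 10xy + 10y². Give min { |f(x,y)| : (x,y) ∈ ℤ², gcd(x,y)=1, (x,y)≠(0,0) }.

descent: ρ → (10,10,-11)  [lands on river]
river: ρ → (-11,12,9)
river: ρ → (9,6,-14)
river: ρ → (-14,22,1)
river: ρ → (1,22,-14)
river: ρ → (-14,6,9)
river: ρ → (9,12,-11)
river: ρ → (-11,10,10)
closes: descent 1, river 8
min |a| on river = 1

1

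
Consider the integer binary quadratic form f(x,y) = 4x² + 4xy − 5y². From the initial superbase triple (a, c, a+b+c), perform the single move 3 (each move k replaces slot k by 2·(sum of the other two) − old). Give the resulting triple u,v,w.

start (4,-5,3) = (f(1,0),f(0,1),f(1,1))
replace slot 3: 2·(4+(-5)) − 3 = -5 → (4,-5,-5)

4,-5,-5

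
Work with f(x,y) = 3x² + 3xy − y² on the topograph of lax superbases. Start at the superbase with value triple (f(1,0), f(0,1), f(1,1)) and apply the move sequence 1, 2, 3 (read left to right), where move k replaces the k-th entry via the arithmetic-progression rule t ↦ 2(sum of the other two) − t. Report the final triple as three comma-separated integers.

start (3,-1,5) = (f(1,0),f(0,1),f(1,1))
replace slot 1: 2·((-1)+5) − 3 = 5 → (5,-1,5)
replace slot 2: 2·(5+5) − (-1) = 21 → (5,21,5)
replace slot 3: 2·(5+21) − 5 = 47 → (5,21,47)

5,21,47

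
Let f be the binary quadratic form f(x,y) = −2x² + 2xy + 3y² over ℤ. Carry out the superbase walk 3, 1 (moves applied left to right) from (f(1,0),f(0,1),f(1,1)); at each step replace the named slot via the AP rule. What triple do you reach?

start (-2,3,3) = (f(1,0),f(0,1),f(1,1))
replace slot 3: 2·((-2)+3) − 3 = -1 → (-2,3,-1)
replace slot 1: 2·(3+(-1)) − (-2) = 6 → (6,3,-1)

6,3,-1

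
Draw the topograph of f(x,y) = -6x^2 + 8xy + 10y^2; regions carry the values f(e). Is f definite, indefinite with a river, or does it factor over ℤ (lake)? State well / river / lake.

D = b²−4ac = 8² − 4·(-6)·10 = 304
D > 0 non-square ⇒ indefinite ⇒ periodic river

river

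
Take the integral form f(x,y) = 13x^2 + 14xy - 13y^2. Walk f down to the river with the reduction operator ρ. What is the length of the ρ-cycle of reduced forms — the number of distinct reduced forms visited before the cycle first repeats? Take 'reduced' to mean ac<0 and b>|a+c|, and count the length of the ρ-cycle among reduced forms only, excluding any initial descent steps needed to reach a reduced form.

D = 872, ⌊√D⌋ = 29
river: ρ → (-13,12,14)
river: ρ → (14,16,-11)
river: ρ → (-11,28,2)
river: ρ → (2,28,-11)
river: ρ → (-11,16,14)
river: ρ → (14,12,-13)
river: ρ → (-13,14,13)
river: ρ → (13,12,-14)
river: ρ → (-14,16,11)
river: ρ → (11,28,-2)
river: ρ → (-2,28,11)
river: ρ → (11,16,-14)
river: ρ → (-14,12,13)
river: ρ → (13,14,-13)
ρ-cycle length = 14 (tail of 0 descent steps not counted)

14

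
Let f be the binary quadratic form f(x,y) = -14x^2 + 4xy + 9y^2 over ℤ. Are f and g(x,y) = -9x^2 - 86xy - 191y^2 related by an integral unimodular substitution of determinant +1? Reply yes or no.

D₁ = 520, D₂ = 520
river cycle of f (length 6): (9, 14, -9), (-9, 22, 1), (1, 22, -9), (-9, 14, 9), (9, 22, -1), (-1, 22, 9)
river cycle of g (length 6): (-9, 22, 1), (1, 22, -9), (-9, 14, 9), (9, 22, -1), (-1, 22, 9), (9, 14, -9)
cycles coincide ⇒ equivalent

yes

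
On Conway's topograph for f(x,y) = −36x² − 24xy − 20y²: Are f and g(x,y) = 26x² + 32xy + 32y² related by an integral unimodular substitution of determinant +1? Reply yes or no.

D₁ = -2304, D₂ = -2304
f is negative-definite; reduce −f:
−f: flip: (36,24,20)→(20,-24,36)
−f: translate: b→16 (≡-24 mod 40), so (20,-24,36)→(20,16,32)
−f: reduced (well bottom): (20,16,32) with a≤c, −a<b≤a
flip sign back: reduced form of f is (-20,-16,-32)
g: translate: b→-20 (≡32 mod 52), so (26,32,32)→(26,-20,26)
g: flip: (26,-20,26)→(26,20,26)
g: reduced (well bottom): (26,20,26) with a≤c, −a<b≤a
reduced forms (-20, -16, -32) vs (26, 20, 26) ⇒ inequivalent

no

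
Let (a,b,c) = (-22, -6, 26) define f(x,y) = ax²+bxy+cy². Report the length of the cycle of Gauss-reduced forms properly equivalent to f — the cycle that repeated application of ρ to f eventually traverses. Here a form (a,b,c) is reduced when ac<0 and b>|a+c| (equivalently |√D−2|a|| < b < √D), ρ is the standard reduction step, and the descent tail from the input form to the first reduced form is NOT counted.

D = 2324, ⌊√D⌋ = 48
descent: ρ → (26,6,-22)  [lands on river]
river: ρ → (-22,38,10)
river: ρ → (10,42,-14)
river: ρ → (-14,42,10)
river: ρ → (10,38,-22)
river: ρ → (-22,6,26)
river: ρ → (26,46,-2)
river: ρ → (-2,46,26)
ρ-cycle length = 8 (tail of 1 descent step not counted)

8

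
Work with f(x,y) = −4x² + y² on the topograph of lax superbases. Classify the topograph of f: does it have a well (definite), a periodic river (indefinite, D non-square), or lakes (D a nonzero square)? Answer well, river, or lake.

D = b²−4ac = 0² − 4·(-4)·1 = 16
D = 4² is a perfect square ⇒ form factors over ℤ ⇒ lakes

lake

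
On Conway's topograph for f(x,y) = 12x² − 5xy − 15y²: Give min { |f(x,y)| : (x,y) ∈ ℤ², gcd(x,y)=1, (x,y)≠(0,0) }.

descent: ρ → (-15,5,12)  [lands on river]
river: ρ → (12,19,-8)
river: ρ → (-8,13,18)
river: ρ → (18,23,-3)
river: ρ → (-3,25,10)
river: ρ → (10,15,-13)
river: ρ → (-13,11,12)
river: ρ → (12,13,-12)
river: ρ → (-12,11,13)
river: ρ → (13,15,-10)
river: ρ → (-10,25,3)
river: ρ → (3,23,-18)
river: ρ → (-18,13,8)
river: ρ → (8,19,-12)
river: ρ → (-12,5,15)
river: ρ → (15,25,-2)
river: ρ → (-2,27,2)
river: ρ → (2,25,-15)
closes: descent 1, river 18
min |a| on river = 2

2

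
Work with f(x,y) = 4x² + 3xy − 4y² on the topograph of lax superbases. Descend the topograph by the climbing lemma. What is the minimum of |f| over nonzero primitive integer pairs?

river: ρ → (-4,5,3)
river: ρ → (3,7,-2)
river: ρ → (-2,5,6)
river: ρ → (6,7,-1)
river: ρ → (-1,7,6)
river: ρ → (6,5,-2)
river: ρ → (-2,7,3)
river: ρ → (3,5,-4)
river: ρ → (-4,3,4)
river: ρ → (4,5,-3)
river: ρ → (-3,7,2)
river: ρ → (2,5,-6)
river: ρ → (-6,7,1)
river: ρ → (1,7,-6)
river: ρ → (-6,5,2)
river: ρ → (2,7,-3)
river: ρ → (-3,5,4)
river: ρ → (4,3,-4)
closes: descent 0, river 18
min |a| on river = 1

1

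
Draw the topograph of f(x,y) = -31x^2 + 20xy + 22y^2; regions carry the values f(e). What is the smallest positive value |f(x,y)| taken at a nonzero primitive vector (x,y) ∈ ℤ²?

river: ρ → (22,24,-29)
river: ρ → (-29,34,17)
river: ρ → (17,34,-29)
river: ρ → (-29,24,22)
river: ρ → (22,20,-31)
river: ρ → (-31,42,11)
river: ρ → (11,46,-23)
river: ρ → (-23,46,11)
river: ρ → (11,42,-31)
river: ρ → (-31,20,22)
closes: descent 0, river 10
min |a| on river = 11

11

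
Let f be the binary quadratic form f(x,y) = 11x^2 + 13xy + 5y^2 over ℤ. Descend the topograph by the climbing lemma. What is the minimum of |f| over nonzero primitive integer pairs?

translate: b→-9 (≡13 mod 22), so (11,13,5)→(11,-9,3)
flip: (11,-9,3)→(3,9,11)
translate: b→3 (≡9 mod 6), so (3,9,11)→(3,3,5)
reduced (well bottom): (3,3,5) with a≤c, −a<b≤a
well minimum = a = 3

3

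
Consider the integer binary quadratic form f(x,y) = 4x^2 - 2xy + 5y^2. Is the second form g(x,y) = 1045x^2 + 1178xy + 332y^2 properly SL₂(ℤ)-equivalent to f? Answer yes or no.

D₁ = -76, D₂ = -76
f: reduced (well bottom): (4,-2,5) with a≤c, −a<b≤a
g: translate: b→-912 (≡1178 mod 2090), so (1045,1178,332)→(1045,-912,199)
g: flip: (1045,-912,199)→(199,912,1045)
g: translate: b→116 (≡912 mod 398), so (199,912,1045)→(199,116,17)
g: flip: (199,116,17)→(17,-116,199)
g: translate: b→-14 (≡-116 mod 34), so (17,-116,199)→(17,-14,4)
g: flip: (17,-14,4)→(4,14,17)
g: translate: b→-2 (≡14 mod 8), so (4,14,17)→(4,-2,5)
g: reduced (well bottom): (4,-2,5) with a≤c, −a<b≤a
reduced forms (4, -2, 5) vs (4, -2, 5) ⇒ equivalent

yes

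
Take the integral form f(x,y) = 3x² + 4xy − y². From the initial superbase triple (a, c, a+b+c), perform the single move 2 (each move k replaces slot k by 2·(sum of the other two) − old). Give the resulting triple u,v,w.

start (3,-1,6) = (f(1,0),f(0,1),f(1,1))
replace slot 2: 2·(3+6) − (-1) = 19 → (3,19,6)

3,19,6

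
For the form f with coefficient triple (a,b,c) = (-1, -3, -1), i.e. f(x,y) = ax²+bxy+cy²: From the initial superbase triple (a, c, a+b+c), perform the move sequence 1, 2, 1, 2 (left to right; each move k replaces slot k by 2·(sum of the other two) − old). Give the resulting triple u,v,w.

start (-1,-1,-5) = (f(1,0),f(0,1),f(1,1))
replace slot 1: 2·((-1)+(-5)) − (-1) = -11 → (-11,-1,-5)
replace slot 2: 2·((-11)+(-5)) − (-1) = -31 → (-11,-31,-5)
replace slot 1: 2·((-31)+(-5)) − (-11) = -61 → (-61,-31,-5)
replace slot 2: 2·((-61)+(-5)) − (-31) = -101 → (-61,-101,-5)

-61,-101,-5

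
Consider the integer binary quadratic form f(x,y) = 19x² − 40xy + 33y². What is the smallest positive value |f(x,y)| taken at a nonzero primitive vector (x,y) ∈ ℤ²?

translate: b→-2 (≡-40 mod 38), so (19,-40,33)→(19,-2,12)
flip: (19,-2,12)→(12,2,19)
reduced (well bottom): (12,2,19) with a≤c, −a<b≤a
well minimum = a = 12

12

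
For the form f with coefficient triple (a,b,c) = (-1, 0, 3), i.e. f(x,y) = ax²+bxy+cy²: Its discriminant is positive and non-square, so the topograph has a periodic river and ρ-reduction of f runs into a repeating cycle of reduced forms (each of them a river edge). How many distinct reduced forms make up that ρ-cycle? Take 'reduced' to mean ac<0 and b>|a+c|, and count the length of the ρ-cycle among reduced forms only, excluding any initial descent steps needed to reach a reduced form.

D = 12, ⌊√D⌋ = 3
descent: ρ → (3,0,-1)
descent: ρ → (-1,2,2)  [lands on river]
river: ρ → (2,2,-1)
ρ-cycle length = 2 (tail of 2 descent steps not counted)

2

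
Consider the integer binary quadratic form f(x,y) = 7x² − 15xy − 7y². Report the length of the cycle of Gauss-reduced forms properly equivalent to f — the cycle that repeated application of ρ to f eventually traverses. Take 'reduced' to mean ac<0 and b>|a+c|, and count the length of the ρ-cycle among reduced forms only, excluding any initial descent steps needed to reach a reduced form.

D = 421, ⌊√D⌋ = 20
descent: ρ → (-7,15,7)  [lands on river]
river: ρ → (7,13,-9)
river: ρ → (-9,5,11)
river: ρ → (11,17,-3)
river: ρ → (-3,19,5)
river: ρ → (5,11,-15)
river: ρ → (-15,19,1)
river: ρ → (1,19,-15)
river: ρ → (-15,11,5)
river: ρ → (5,19,-3)
river: ρ → (-3,17,11)
river: ρ → (11,5,-9)
river: ρ → (-9,13,7)
river: ρ → (7,15,-7)
river: ρ → (-7,13,9)
river: ρ → (9,5,-11)
river: ρ → (-11,17,3)
river: ρ → (3,19,-5)
river: ρ → (-5,11,15)
river: ρ → (15,19,-1)
river: ρ → (-1,19,15)
river: ρ → (15,11,-5)
river: ρ → (-5,19,3)
river: ρ → (3,17,-11)
river: ρ → (-11,5,9)
river: ρ → (9,13,-7)
ρ-cycle length = 26 (tail of 1 descent step not counted)

26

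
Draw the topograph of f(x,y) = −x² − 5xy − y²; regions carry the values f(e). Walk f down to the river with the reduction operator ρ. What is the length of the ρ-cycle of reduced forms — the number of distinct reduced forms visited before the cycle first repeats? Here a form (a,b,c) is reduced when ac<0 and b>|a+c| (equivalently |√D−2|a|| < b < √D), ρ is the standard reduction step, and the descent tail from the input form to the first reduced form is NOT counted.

D = 21, ⌊√D⌋ = 4
descent: ρ → (-1,3,3)  [lands on river]
river: ρ → (3,3,-1)
ρ-cycle length = 2 (tail of 1 descent step not counted)

2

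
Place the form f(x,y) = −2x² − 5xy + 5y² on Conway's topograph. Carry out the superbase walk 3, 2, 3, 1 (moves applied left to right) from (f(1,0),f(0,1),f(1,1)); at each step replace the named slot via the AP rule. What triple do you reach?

start (-2,5,-2) = (f(1,0),f(0,1),f(1,1))
replace slot 3: 2·((-2)+5) − (-2) = 8 → (-2,5,8)
replace slot 2: 2·((-2)+8) − 5 = 7 → (-2,7,8)
replace slot 3: 2·((-2)+7) − 8 = 2 → (-2,7,2)
replace slot 1: 2·(7+2) − (-2) = 20 → (20,7,2)

20,7,2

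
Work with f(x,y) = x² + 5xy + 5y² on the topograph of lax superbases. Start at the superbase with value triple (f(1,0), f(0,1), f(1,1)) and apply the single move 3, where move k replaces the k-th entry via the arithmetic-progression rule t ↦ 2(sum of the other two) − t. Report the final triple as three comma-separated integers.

start (1,5,11) = (f(1,0),f(0,1),f(1,1))
replace slot 3: 2·(1+5) − 11 = 1 → (1,5,1)

1,5,1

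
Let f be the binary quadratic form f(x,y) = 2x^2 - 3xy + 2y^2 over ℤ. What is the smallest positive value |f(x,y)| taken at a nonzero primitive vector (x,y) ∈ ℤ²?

translate: b→1 (≡-3 mod 4), so (2,-3,2)→(2,1,1)
flip: (2,1,1)→(1,-1,2)
translate: b→1 (≡-1 mod 2), so (1,-1,2)→(1,1,2)
reduced (well bottom): (1,1,2) with a≤c, −a<b≤a
well minimum = a = 1

1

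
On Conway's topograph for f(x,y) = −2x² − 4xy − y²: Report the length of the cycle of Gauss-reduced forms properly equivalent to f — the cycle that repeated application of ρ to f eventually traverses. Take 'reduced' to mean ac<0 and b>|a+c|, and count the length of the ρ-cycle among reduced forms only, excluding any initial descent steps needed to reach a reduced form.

D = 8, ⌊√D⌋ = 2
descent: ρ → (-1,2,1)  [lands on river]
river: ρ → (1,2,-1)
ρ-cycle length = 2 (tail of 1 descent step not counted)

2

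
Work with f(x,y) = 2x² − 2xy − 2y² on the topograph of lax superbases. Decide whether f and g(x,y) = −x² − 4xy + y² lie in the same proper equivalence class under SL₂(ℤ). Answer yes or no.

D₁ = 20, D₂ = 20
river cycle of f (length 2): (-2, 2, 2), (2, 2, -2)
river cycle of g (length 2): (1, 4, -1), (-1, 4, 1)
cycles differ ⇒ inequivalent

no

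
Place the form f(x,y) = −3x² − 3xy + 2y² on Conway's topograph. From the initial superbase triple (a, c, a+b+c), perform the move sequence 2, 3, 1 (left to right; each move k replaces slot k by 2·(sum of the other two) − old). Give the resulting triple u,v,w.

start (-3,2,-4) = (f(1,0),f(0,1),f(1,1))
replace slot 2: 2·((-3)+(-4)) − 2 = -16 → (-3,-16,-4)
replace slot 3: 2·((-3)+(-16)) − (-4) = -34 → (-3,-16,-34)
replace slot 1: 2·((-16)+(-34)) − (-3) = -97 → (-97,-16,-34)

-97,-16,-34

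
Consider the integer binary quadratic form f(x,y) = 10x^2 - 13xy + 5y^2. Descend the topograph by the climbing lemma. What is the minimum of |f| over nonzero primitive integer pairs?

translate: b→7 (≡-13 mod 20), so (10,-13,5)→(10,7,2)
flip: (10,7,2)→(2,-7,10)
translate: b→1 (≡-7 mod 4), so (2,-7,10)→(2,1,4)
reduced (well bottom): (2,1,4) with a≤c, −a<b≤a
well minimum = a = 2

2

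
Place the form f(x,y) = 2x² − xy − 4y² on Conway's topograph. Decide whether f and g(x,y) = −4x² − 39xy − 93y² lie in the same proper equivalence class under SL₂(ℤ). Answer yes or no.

D₁ = 33, D₂ = 33
river cycle of f (length 4): (2, 3, -3), (-3, 3, 2), (2, 5, -1), (-1, 5, 2)
river cycle of g (length 4): (2, 3, -3), (-3, 3, 2), (2, 5, -1), (-1, 5, 2)
cycles coincide ⇒ equivalent

yes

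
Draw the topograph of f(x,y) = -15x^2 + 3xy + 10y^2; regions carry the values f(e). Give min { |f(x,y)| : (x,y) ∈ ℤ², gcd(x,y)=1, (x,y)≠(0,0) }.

descent: ρ → (10,17,-8)  [lands on river]
river: ρ → (-8,15,12)
river: ρ → (12,9,-11)
river: ρ → (-11,13,10)
river: ρ → (10,7,-14)
river: ρ → (-14,21,3)
river: ρ → (3,21,-14)
river: ρ → (-14,7,10)
river: ρ → (10,13,-11)
river: ρ → (-11,9,12)
river: ρ → (12,15,-8)
river: ρ → (-8,17,10)
river: ρ → (10,23,-2)
river: ρ → (-2,21,21)
river: ρ → (21,21,-2)
river: ρ → (-2,23,10)
closes: descent 1, river 16
min |a| on river = 2

2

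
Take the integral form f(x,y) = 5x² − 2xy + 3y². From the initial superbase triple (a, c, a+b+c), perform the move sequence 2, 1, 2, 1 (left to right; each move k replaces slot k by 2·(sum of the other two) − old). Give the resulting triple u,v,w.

start (5,3,6) = (f(1,0),f(0,1),f(1,1))
replace slot 2: 2·(5+6) − 3 = 19 → (5,19,6)
replace slot 1: 2·(19+6) − 5 = 45 → (45,19,6)
replace slot 2: 2·(45+6) − 19 = 83 → (45,83,6)
replace slot 1: 2·(83+6) − 45 = 133 → (133,83,6)

133,83,6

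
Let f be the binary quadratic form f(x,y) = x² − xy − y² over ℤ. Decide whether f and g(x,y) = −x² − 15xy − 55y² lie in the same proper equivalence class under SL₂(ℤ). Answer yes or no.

D₁ = 5, D₂ = 5
river cycle of f (length 2): (-1, 1, 1), (1, 1, -1)
river cycle of g (length 2): (-1, 1, 1), (1, 1, -1)
cycles coincide ⇒ equivalent

yes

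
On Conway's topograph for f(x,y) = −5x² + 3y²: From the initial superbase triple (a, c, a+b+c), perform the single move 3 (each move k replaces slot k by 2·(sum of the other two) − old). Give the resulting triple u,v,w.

start (-5,3,-2) = (f(1,0),f(0,1),f(1,1))
replace slot 3: 2·((-5)+3) − (-2) = -2 → (-5,3,-2)

-5,3,-2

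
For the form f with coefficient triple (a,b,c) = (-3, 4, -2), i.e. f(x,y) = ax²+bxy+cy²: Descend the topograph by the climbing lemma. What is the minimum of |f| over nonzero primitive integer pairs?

translate: b→2 (≡-4 mod 6), so (3,-4,2)→(3,2,1)
flip: (3,2,1)→(1,-2,3)
translate: b→0 (≡-2 mod 2), so (1,-2,3)→(1,0,2)
reduced (well bottom): (1,0,2) with a≤c, −a<b≤a
well minimum |f| = |-1| = 1 (negative-definite)

1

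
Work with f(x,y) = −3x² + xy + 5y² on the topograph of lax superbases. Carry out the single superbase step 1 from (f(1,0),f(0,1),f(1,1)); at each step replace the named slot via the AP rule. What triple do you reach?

start (-3,5,3) = (f(1,0),f(0,1),f(1,1))
replace slot 1: 2·(5+3) − (-3) = 19 → (19,5,3)

19,5,3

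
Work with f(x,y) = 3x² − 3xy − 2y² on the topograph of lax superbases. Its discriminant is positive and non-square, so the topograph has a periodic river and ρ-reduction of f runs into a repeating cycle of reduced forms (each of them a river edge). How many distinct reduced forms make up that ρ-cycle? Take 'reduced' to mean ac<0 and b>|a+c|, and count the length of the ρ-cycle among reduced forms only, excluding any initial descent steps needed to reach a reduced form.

D = 33, ⌊√D⌋ = 5
descent: ρ → (-2,3,3)  [lands on river]
river: ρ → (3,3,-2)
river: ρ → (-2,5,1)
river: ρ → (1,5,-2)
ρ-cycle length = 4 (tail of 1 descent step not counted)

4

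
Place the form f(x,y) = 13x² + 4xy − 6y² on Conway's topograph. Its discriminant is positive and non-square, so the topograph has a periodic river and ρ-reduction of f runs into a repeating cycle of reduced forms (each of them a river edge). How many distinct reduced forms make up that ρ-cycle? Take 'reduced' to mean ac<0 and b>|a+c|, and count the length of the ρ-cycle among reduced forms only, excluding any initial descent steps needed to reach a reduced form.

D = 328, ⌊√D⌋ = 18
descent: ρ → (-6,8,11)  [lands on river]
river: ρ → (11,14,-3)
river: ρ → (-3,16,6)
river: ρ → (6,8,-11)
river: ρ → (-11,14,3)
river: ρ → (3,16,-6)
ρ-cycle length = 6 (tail of 1 descent step not counted)

6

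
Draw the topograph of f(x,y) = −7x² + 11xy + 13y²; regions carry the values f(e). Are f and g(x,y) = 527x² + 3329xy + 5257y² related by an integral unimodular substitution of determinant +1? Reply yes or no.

D₁ = 485, D₂ = 485
river cycle of f (length 10): (13, 15, -5), (-5, 15, 13), (13, 11, -7), (-7, 17, 7), (7, 11, -13), (-13, 15, 5), (5, 15, -13), (-13, 11, 7), (7, 17, -7), (-7, 11, 13)
river cycle of g (length 10): (13, 15, -5), (-5, 15, 13), (13, 11, -7), (-7, 17, 7), (7, 11, -13), (-13, 15, 5), (5, 15, -13), (-13, 11, 7), (7, 17, -7), (-7, 11, 13)
cycles coincide ⇒ equivalent

yes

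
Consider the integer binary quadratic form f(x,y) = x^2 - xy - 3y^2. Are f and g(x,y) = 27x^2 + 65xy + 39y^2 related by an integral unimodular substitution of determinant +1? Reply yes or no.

D₁ = 13, D₂ = 13
river cycle of f (length 2): (1, 3, -1), (-1, 3, 1)
river cycle of g (length 2): (1, 3, -1), (-1, 3, 1)
cycles coincide ⇒ equivalent

yes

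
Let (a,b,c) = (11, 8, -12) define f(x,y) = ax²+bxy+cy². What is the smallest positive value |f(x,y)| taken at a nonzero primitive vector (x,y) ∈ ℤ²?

river: ρ → (-12,16,7)
river: ρ → (7,12,-16)
river: ρ → (-16,20,3)
river: ρ → (3,22,-9)
river: ρ → (-9,14,11)
river: ρ → (11,8,-12)
closes: descent 0, river 6
min |a| on river = 3

3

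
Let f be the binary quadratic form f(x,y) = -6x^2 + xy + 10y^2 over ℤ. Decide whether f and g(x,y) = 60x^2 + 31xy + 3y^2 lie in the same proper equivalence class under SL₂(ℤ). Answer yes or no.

D₁ = 241, D₂ = 241
river cycle of f (length 38): (-6, 13, 3), (3, 11, -10), (-10, 9, 4), (4, 15, -1), (-1, 15, 4), (4, 9, -10), (-10, 11, 3), (3, 13, -6), (-6, 11, 5), (5, 9, -8), … (28 more)
river cycle of g (length 38): (3, 11, -10), (-10, 9, 4), (4, 15, -1), (-1, 15, 4), (4, 9, -10), (-10, 11, 3), (3, 13, -6), (-6, 11, 5), (5, 9, -8), (-8, 7, 6), … (28 more)
cycles coincide ⇒ equivalent

yes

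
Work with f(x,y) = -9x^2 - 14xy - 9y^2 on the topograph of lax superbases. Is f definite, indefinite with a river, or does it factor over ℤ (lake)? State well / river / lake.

D = b²−4ac = (-14)² − 4·(-9)·(-9) = -128
D < 0 ⇒ definite ⇒ every region one sign ⇒ single well

well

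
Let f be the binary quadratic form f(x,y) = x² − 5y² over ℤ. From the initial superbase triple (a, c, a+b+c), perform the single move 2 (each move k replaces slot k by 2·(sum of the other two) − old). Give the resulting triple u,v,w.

start (1,-5,-4) = (f(1,0),f(0,1),f(1,1))
replace slot 2: 2·(1+(-4)) − (-5) = -1 → (1,-1,-4)

1,-1,-4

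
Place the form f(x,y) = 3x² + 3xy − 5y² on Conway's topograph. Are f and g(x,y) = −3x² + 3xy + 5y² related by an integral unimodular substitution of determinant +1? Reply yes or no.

D₁ = 69, D₂ = 69
river cycle of f (length 4): (-5, 7, 1), (1, 7, -5), (-5, 3, 3), (3, 3, -5)
river cycle of g (length 4): (5, 7, -1), (-1, 7, 5), (5, 3, -3), (-3, 3, 5)
cycles differ ⇒ inequivalent

no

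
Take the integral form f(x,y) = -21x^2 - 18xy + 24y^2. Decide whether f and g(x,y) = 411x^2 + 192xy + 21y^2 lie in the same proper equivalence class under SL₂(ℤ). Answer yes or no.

D₁ = 2340, D₂ = 2340
river cycle of f (length 10): (24, 18, -21), (-21, 24, 21), (21, 18, -24), (-24, 30, 15), (15, 30, -24), (-24, 18, 21), (21, 24, -21), (-21, 18, 24), (24, 30, -15), (-15, 30, 24)
river cycle of g (length 10): (21, 18, -24), (-24, 30, 15), (15, 30, -24), (-24, 18, 21), (21, 24, -21), (-21, 18, 24), (24, 30, -15), (-15, 30, 24), (24, 18, -21), (-21, 24, 21)
cycles coincide ⇒ equivalent

yes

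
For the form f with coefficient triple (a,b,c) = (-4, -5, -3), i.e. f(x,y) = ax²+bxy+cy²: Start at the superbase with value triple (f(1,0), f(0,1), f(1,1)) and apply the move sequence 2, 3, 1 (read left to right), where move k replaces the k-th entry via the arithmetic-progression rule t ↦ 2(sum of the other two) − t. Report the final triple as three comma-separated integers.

start (-4,-3,-12) = (f(1,0),f(0,1),f(1,1))
replace slot 2: 2·((-4)+(-12)) − (-3) = -29 → (-4,-29,-12)
replace slot 3: 2·((-4)+(-29)) − (-12) = -54 → (-4,-29,-54)
replace slot 1: 2·((-29)+(-54)) − (-4) = -162 → (-162,-29,-54)

-162,-29,-54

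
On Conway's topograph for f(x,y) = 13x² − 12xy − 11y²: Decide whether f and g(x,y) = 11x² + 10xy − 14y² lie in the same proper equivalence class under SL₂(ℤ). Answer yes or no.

D₁ = 716, D₂ = 716
river cycle of f (length 14): (-11, 12, 13), (13, 14, -10), (-10, 26, 1), (1, 26, -10), (-10, 14, 13), (13, 12, -11), (-11, 10, 14), (14, 18, -7), (-7, 24, 5), (5, 26, -2), … (4 more)
river cycle of g (length 14): (-14, 18, 7), (7, 24, -5), (-5, 26, 2), (2, 26, -5), (-5, 24, 7), (7, 18, -14), (-14, 10, 11), (11, 12, -13), (-13, 14, 10), (10, 26, -1), … (4 more)
cycles differ ⇒ inequivalent

no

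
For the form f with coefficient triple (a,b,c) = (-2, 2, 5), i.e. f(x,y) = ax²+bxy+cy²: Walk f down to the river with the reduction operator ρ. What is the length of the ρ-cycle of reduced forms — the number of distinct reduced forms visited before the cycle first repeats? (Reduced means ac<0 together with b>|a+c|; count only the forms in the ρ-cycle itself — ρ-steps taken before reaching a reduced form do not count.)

D = 44, ⌊√D⌋ = 6
descent: ρ → (5,-2,-2)
descent: ρ → (-2,6,1)  [lands on river]
river: ρ → (1,6,-2)
ρ-cycle length = 2 (tail of 2 descent steps not counted)

2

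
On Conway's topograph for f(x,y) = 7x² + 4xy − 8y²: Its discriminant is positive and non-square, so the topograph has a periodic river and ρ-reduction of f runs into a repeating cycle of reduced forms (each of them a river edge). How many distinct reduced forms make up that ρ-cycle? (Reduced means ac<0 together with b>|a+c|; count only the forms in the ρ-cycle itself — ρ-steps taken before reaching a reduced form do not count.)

D = 240, ⌊√D⌋ = 15
river: ρ → (-8,12,3)
river: ρ → (3,12,-8)
river: ρ → (-8,4,7)
river: ρ → (7,10,-5)
river: ρ → (-5,10,7)
river: ρ → (7,4,-8)
ρ-cycle length = 6 (tail of 0 descent steps not counted)

6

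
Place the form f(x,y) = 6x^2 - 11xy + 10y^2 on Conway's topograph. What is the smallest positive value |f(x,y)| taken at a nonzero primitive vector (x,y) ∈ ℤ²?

translate: b→1 (≡-11 mod 12), so (6,-11,10)→(6,1,5)
flip: (6,1,5)→(5,-1,6)
reduced (well bottom): (5,-1,6) with a≤c, −a<b≤a
well minimum = a = 5

5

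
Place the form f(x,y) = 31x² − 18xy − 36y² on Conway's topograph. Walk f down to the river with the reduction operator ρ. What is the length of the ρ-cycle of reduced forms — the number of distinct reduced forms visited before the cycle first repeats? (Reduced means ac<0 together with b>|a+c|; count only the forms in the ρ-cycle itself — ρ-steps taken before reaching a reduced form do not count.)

D = 4788, ⌊√D⌋ = 69
descent: ρ → (-36,18,31)  [lands on river]
river: ρ → (31,44,-23)
river: ρ → (-23,48,27)
river: ρ → (27,60,-11)
river: ρ → (-11,50,52)
river: ρ → (52,54,-9)
river: ρ → (-9,54,52)
river: ρ → (52,50,-11)
river: ρ → (-11,60,27)
river: ρ → (27,48,-23)
river: ρ → (-23,44,31)
river: ρ → (31,18,-36)
river: ρ → (-36,54,13)
river: ρ → (13,50,-44)
river: ρ → (-44,38,19)
river: ρ → (19,38,-44)
river: ρ → (-44,50,13)
river: ρ → (13,54,-36)
ρ-cycle length = 18 (tail of 1 descent step not counted)

18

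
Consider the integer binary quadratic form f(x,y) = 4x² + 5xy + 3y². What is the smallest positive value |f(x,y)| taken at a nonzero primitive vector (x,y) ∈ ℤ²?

translate: b→-3 (≡5 mod 8), so (4,5,3)→(4,-3,2)
flip: (4,-3,2)→(2,3,4)
translate: b→-1 (≡3 mod 4), so (2,3,4)→(2,-1,3)
reduced (well bottom): (2,-1,3) with a≤c, −a<b≤a
well minimum = a = 2

2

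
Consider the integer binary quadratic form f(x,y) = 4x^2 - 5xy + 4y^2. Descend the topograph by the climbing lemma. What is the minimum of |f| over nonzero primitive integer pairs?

translate: b→3 (≡-5 mod 8), so (4,-5,4)→(4,3,3)
flip: (4,3,3)→(3,-3,4)
translate: b→3 (≡-3 mod 6), so (3,-3,4)→(3,3,4)
reduced (well bottom): (3,3,4) with a≤c, −a<b≤a
well minimum = a = 3

3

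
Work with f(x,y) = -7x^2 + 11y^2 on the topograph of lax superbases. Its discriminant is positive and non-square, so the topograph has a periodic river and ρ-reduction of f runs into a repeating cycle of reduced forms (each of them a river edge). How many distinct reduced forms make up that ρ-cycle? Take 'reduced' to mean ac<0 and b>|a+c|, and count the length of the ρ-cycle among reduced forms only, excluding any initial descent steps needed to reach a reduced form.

D = 308, ⌊√D⌋ = 17
descent: ρ → (11,0,-7)
descent: ρ → (-7,14,4)  [lands on river]
river: ρ → (4,10,-13)
river: ρ → (-13,16,1)
river: ρ → (1,16,-13)
river: ρ → (-13,10,4)
river: ρ → (4,14,-7)
ρ-cycle length = 6 (tail of 2 descent steps not counted)

6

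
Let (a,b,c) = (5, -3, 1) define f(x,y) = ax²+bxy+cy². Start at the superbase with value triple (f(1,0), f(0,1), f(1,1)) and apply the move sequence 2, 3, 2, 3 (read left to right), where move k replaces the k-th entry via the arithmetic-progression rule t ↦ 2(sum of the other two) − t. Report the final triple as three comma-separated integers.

start (5,1,3) = (f(1,0),f(0,1),f(1,1))
replace slot 2: 2·(5+3) − 1 = 15 → (5,15,3)
replace slot 3: 2·(5+15) − 3 = 37 → (5,15,37)
replace slot 2: 2·(5+37) − 15 = 69 → (5,69,37)
replace slot 3: 2·(5+69) − 37 = 111 → (5,69,111)

5,69,111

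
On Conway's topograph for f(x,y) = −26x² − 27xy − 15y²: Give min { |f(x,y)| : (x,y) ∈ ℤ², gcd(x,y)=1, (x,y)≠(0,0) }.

translate: b→-25 (≡27 mod 52), so (26,27,15)→(26,-25,14)
flip: (26,-25,14)→(14,25,26)
translate: b→-3 (≡25 mod 28), so (14,25,26)→(14,-3,15)
reduced (well bottom): (14,-3,15) with a≤c, −a<b≤a
well minimum |f| = |-14| = 14 (negative-definite)

14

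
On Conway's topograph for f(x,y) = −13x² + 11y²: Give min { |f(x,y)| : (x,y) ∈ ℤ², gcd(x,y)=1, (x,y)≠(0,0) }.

descent: ρ → (11,22,-2)  [lands on river]
river: ρ → (-2,22,11)
closes: descent 1, river 2
min |a| on river = 2

2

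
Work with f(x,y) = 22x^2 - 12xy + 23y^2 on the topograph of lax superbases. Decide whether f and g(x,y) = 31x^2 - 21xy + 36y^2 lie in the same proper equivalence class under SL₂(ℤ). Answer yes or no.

D₁ = -1880, D₂ = -4023
discriminants differ ⇒ not SL₂(ℤ)-equivalent

no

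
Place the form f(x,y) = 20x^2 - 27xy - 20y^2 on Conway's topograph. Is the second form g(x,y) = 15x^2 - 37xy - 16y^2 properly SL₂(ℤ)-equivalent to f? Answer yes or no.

D₁ = 2329, D₂ = 2329
river cycle of f (length 32): (-20, 27, 20), (20, 13, -27), (-27, 41, 6), (6, 43, -20), (-20, 37, 12), (12, 35, -23), (-23, 11, 24), (24, 37, -10), (-10, 43, 12), (12, 29, -31), … (22 more)
river cycle of g (length 32): (-16, 37, 15), (15, 23, -30), (-30, 37, 8), (8, 43, -15), (-15, 47, 2), (2, 45, -38), (-38, 31, 9), (9, 41, -18), (-18, 31, 19), (19, 45, -4), … (22 more)
cycles differ ⇒ inequivalent

no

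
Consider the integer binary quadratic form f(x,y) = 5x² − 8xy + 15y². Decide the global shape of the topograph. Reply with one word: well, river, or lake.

D = b²−4ac = (-8)² − 4·5·15 = -236
D < 0 ⇒ definite ⇒ every region one sign ⇒ single well

well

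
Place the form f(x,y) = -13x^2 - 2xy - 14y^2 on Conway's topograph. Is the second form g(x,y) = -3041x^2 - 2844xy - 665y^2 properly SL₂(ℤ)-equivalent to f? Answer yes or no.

D₁ = -724, D₂ = -724
f is negative-definite; reduce −f:
−f: reduced (well bottom): (13,2,14) with a≤c, −a<b≤a
flip sign back: reduced form of f is (-13,-2,-14)
g is negative-definite; reduce −g:
−g: flip: (3041,2844,665)→(665,-2844,3041)
−g: translate: b→-184 (≡-2844 mod 1330), so (665,-2844,3041)→(665,-184,13)
−g: flip: (665,-184,13)→(13,184,665)
−g: translate: b→2 (≡184 mod 26), so (13,184,665)→(13,2,14)
−g: reduced (well bottom): (13,2,14) with a≤c, −a<b≤a
flip sign back: reduced form of g is (-13,-2,-14)
reduced forms (-13, -2, -14) vs (-13, -2, -14) ⇒ equivalent

yes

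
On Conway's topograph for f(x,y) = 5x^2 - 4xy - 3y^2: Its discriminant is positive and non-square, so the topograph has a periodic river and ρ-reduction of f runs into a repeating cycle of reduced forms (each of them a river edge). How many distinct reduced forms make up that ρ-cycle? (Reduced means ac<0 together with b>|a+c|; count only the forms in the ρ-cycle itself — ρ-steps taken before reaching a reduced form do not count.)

D = 76, ⌊√D⌋ = 8
descent: ρ → (-3,4,5)  [lands on river]
river: ρ → (5,6,-2)
river: ρ → (-2,6,5)
river: ρ → (5,4,-3)
river: ρ → (-3,8,1)
river: ρ → (1,8,-3)
ρ-cycle length = 6 (tail of 1 descent step not counted)

6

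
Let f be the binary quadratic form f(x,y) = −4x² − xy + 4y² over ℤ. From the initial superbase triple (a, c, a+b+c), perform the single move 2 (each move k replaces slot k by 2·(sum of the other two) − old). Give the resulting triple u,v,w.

start (-4,4,-1) = (f(1,0),f(0,1),f(1,1))
replace slot 2: 2·((-4)+(-1)) − 4 = -14 → (-4,-14,-1)

-4,-14,-1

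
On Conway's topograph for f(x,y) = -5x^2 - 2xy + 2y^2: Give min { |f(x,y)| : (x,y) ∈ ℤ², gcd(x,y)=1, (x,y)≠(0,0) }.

descent: ρ → (2,6,-1)  [lands on river]
river: ρ → (-1,6,2)
closes: descent 1, river 2
min |a| on river = 1

1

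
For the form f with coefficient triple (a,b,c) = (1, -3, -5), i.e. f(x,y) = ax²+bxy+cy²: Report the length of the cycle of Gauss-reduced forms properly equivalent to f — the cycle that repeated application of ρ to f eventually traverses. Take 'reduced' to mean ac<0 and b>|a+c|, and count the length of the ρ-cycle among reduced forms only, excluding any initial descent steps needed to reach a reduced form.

D = 29, ⌊√D⌋ = 5
descent: ρ → (-5,3,1)
descent: ρ → (1,5,-1)  [lands on river]
river: ρ → (-1,5,1)
ρ-cycle length = 2 (tail of 2 descent steps not counted)

2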